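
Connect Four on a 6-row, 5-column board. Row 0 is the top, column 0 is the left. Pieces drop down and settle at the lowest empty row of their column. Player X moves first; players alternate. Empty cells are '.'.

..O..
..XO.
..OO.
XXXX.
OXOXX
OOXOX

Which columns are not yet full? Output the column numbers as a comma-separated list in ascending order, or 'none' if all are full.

col 0: top cell = '.' → open
col 1: top cell = '.' → open
col 2: top cell = 'O' → FULL
col 3: top cell = '.' → open
col 4: top cell = '.' → open

Answer: 0,1,3,4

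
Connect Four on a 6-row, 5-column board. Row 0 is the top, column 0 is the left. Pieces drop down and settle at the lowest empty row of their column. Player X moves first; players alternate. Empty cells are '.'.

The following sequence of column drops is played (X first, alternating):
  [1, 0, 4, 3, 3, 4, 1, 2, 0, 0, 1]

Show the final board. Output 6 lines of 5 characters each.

Move 1: X drops in col 1, lands at row 5
Move 2: O drops in col 0, lands at row 5
Move 3: X drops in col 4, lands at row 5
Move 4: O drops in col 3, lands at row 5
Move 5: X drops in col 3, lands at row 4
Move 6: O drops in col 4, lands at row 4
Move 7: X drops in col 1, lands at row 4
Move 8: O drops in col 2, lands at row 5
Move 9: X drops in col 0, lands at row 4
Move 10: O drops in col 0, lands at row 3
Move 11: X drops in col 1, lands at row 3

Answer: .....
.....
.....
OX...
XX.XO
OXOOX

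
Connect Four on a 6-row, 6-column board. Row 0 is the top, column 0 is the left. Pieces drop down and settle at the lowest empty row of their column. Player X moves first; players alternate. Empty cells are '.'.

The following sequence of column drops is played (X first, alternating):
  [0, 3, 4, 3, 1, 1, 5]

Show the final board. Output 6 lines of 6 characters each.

Move 1: X drops in col 0, lands at row 5
Move 2: O drops in col 3, lands at row 5
Move 3: X drops in col 4, lands at row 5
Move 4: O drops in col 3, lands at row 4
Move 5: X drops in col 1, lands at row 5
Move 6: O drops in col 1, lands at row 4
Move 7: X drops in col 5, lands at row 5

Answer: ......
......
......
......
.O.O..
XX.OXX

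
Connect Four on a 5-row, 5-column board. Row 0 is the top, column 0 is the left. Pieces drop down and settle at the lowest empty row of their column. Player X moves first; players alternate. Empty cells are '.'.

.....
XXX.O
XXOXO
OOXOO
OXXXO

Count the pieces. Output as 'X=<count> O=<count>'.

X=10 O=9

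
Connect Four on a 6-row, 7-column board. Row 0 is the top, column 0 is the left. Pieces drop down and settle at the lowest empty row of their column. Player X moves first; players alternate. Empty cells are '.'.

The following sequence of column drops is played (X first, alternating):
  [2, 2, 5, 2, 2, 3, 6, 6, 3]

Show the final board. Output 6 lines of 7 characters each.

Answer: .......
.......
..X....
..O....
..OX..O
..XO.XX

Derivation:
Move 1: X drops in col 2, lands at row 5
Move 2: O drops in col 2, lands at row 4
Move 3: X drops in col 5, lands at row 5
Move 4: O drops in col 2, lands at row 3
Move 5: X drops in col 2, lands at row 2
Move 6: O drops in col 3, lands at row 5
Move 7: X drops in col 6, lands at row 5
Move 8: O drops in col 6, lands at row 4
Move 9: X drops in col 3, lands at row 4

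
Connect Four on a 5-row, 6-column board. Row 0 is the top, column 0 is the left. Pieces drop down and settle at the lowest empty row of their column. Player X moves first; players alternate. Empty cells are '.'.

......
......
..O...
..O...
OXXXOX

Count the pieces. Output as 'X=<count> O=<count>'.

X=4 O=4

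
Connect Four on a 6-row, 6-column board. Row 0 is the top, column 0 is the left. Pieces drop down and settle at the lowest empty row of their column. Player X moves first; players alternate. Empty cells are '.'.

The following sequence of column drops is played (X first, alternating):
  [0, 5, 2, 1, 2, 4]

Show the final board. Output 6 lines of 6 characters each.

Answer: ......
......
......
......
..X...
XOX.OO

Derivation:
Move 1: X drops in col 0, lands at row 5
Move 2: O drops in col 5, lands at row 5
Move 3: X drops in col 2, lands at row 5
Move 4: O drops in col 1, lands at row 5
Move 5: X drops in col 2, lands at row 4
Move 6: O drops in col 4, lands at row 5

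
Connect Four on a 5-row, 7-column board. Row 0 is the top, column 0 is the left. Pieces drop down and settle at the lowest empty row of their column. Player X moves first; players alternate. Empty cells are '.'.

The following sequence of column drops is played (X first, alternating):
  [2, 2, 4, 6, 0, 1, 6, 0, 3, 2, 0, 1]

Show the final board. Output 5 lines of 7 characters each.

Answer: .......
.......
X.O....
OOO...X
XOXXX.O

Derivation:
Move 1: X drops in col 2, lands at row 4
Move 2: O drops in col 2, lands at row 3
Move 3: X drops in col 4, lands at row 4
Move 4: O drops in col 6, lands at row 4
Move 5: X drops in col 0, lands at row 4
Move 6: O drops in col 1, lands at row 4
Move 7: X drops in col 6, lands at row 3
Move 8: O drops in col 0, lands at row 3
Move 9: X drops in col 3, lands at row 4
Move 10: O drops in col 2, lands at row 2
Move 11: X drops in col 0, lands at row 2
Move 12: O drops in col 1, lands at row 3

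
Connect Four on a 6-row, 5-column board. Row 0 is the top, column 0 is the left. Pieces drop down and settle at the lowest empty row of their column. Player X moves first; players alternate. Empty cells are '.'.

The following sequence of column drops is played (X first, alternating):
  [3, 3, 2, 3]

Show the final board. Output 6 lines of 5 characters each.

Answer: .....
.....
.....
...O.
...O.
..XX.

Derivation:
Move 1: X drops in col 3, lands at row 5
Move 2: O drops in col 3, lands at row 4
Move 3: X drops in col 2, lands at row 5
Move 4: O drops in col 3, lands at row 3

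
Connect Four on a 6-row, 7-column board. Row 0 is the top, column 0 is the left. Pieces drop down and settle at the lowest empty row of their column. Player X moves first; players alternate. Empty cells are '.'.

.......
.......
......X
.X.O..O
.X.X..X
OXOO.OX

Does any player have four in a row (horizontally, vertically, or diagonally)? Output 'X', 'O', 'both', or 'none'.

none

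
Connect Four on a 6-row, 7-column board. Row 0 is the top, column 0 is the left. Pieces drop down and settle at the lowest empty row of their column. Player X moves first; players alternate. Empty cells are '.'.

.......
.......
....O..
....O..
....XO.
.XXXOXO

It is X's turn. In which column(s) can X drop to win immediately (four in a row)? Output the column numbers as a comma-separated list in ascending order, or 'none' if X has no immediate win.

col 0: drop X → WIN!
col 1: drop X → no win
col 2: drop X → no win
col 3: drop X → no win
col 4: drop X → no win
col 5: drop X → no win
col 6: drop X → no win

Answer: 0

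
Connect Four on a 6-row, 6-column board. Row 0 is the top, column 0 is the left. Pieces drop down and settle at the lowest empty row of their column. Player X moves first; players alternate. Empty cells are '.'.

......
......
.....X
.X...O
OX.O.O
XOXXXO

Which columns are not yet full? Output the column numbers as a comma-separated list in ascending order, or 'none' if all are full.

col 0: top cell = '.' → open
col 1: top cell = '.' → open
col 2: top cell = '.' → open
col 3: top cell = '.' → open
col 4: top cell = '.' → open
col 5: top cell = '.' → open

Answer: 0,1,2,3,4,5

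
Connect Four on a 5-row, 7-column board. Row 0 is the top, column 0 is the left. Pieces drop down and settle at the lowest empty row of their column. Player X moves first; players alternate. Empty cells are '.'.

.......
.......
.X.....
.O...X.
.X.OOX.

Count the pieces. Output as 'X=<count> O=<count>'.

X=4 O=3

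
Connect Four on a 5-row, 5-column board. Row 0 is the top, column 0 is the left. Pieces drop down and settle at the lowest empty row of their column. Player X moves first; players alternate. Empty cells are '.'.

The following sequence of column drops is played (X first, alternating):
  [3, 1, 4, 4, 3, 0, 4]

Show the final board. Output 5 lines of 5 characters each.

Answer: .....
.....
....X
...XO
OO.XX

Derivation:
Move 1: X drops in col 3, lands at row 4
Move 2: O drops in col 1, lands at row 4
Move 3: X drops in col 4, lands at row 4
Move 4: O drops in col 4, lands at row 3
Move 5: X drops in col 3, lands at row 3
Move 6: O drops in col 0, lands at row 4
Move 7: X drops in col 4, lands at row 2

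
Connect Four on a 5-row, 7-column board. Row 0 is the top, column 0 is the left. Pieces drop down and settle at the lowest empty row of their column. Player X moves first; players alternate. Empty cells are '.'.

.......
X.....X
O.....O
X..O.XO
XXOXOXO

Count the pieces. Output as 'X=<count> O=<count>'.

X=8 O=7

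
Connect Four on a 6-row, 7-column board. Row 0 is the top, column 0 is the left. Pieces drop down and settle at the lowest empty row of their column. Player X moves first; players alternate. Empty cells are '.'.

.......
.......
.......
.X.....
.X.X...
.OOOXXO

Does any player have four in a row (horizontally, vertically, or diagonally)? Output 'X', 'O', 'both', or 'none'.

none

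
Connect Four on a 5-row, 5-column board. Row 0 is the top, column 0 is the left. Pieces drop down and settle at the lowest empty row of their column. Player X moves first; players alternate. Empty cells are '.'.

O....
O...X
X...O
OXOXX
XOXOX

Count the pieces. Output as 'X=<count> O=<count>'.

X=8 O=7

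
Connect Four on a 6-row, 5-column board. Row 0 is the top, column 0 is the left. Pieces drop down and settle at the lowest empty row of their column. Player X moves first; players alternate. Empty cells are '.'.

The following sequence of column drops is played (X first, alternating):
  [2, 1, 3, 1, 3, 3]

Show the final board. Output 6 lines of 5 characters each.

Move 1: X drops in col 2, lands at row 5
Move 2: O drops in col 1, lands at row 5
Move 3: X drops in col 3, lands at row 5
Move 4: O drops in col 1, lands at row 4
Move 5: X drops in col 3, lands at row 4
Move 6: O drops in col 3, lands at row 3

Answer: .....
.....
.....
...O.
.O.X.
.OXX.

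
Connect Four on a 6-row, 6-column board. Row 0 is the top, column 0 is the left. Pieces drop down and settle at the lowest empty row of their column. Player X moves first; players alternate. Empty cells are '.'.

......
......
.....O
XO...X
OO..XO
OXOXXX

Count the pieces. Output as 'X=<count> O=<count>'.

X=7 O=7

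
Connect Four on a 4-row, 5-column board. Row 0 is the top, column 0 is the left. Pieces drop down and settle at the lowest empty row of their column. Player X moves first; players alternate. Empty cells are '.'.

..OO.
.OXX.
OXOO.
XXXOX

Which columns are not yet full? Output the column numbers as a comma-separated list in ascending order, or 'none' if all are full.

col 0: top cell = '.' → open
col 1: top cell = '.' → open
col 2: top cell = 'O' → FULL
col 3: top cell = 'O' → FULL
col 4: top cell = '.' → open

Answer: 0,1,4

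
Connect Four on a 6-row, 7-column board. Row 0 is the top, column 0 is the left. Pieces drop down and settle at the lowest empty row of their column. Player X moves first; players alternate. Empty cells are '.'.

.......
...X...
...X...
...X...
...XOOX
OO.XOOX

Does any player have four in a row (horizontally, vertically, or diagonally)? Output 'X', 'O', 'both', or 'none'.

X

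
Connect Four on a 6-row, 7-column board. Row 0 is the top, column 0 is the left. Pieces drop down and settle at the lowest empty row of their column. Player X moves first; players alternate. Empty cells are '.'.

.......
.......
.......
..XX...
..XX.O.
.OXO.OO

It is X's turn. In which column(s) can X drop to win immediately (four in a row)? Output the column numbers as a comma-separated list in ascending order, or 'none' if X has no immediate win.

col 0: drop X → no win
col 1: drop X → no win
col 2: drop X → WIN!
col 3: drop X → no win
col 4: drop X → no win
col 5: drop X → no win
col 6: drop X → no win

Answer: 2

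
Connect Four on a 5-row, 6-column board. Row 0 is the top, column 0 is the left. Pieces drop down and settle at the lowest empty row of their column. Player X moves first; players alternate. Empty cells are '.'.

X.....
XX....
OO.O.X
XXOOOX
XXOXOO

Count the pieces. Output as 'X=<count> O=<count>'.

X=10 O=9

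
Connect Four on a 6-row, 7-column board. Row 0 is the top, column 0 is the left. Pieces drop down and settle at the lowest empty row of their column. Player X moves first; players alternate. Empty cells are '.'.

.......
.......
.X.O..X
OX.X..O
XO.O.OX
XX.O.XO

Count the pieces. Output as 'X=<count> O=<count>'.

X=9 O=8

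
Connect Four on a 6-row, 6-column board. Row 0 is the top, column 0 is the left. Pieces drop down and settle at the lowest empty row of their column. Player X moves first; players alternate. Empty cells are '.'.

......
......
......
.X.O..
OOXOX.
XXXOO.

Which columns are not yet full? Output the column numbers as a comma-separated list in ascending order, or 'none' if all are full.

col 0: top cell = '.' → open
col 1: top cell = '.' → open
col 2: top cell = '.' → open
col 3: top cell = '.' → open
col 4: top cell = '.' → open
col 5: top cell = '.' → open

Answer: 0,1,2,3,4,5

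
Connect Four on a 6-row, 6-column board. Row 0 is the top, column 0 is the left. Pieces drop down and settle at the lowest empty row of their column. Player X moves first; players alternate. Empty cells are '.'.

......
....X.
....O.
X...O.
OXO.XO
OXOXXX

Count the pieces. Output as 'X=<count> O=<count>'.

X=8 O=7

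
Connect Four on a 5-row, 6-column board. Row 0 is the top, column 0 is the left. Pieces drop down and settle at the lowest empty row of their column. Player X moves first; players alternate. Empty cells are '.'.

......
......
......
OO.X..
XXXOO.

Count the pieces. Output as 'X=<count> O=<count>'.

X=4 O=4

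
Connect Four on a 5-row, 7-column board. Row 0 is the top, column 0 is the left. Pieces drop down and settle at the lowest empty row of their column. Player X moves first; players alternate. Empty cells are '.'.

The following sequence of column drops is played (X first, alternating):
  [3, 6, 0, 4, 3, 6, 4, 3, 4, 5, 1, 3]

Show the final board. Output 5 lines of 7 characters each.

Move 1: X drops in col 3, lands at row 4
Move 2: O drops in col 6, lands at row 4
Move 3: X drops in col 0, lands at row 4
Move 4: O drops in col 4, lands at row 4
Move 5: X drops in col 3, lands at row 3
Move 6: O drops in col 6, lands at row 3
Move 7: X drops in col 4, lands at row 3
Move 8: O drops in col 3, lands at row 2
Move 9: X drops in col 4, lands at row 2
Move 10: O drops in col 5, lands at row 4
Move 11: X drops in col 1, lands at row 4
Move 12: O drops in col 3, lands at row 1

Answer: .......
...O...
...OX..
...XX.O
XX.XOOO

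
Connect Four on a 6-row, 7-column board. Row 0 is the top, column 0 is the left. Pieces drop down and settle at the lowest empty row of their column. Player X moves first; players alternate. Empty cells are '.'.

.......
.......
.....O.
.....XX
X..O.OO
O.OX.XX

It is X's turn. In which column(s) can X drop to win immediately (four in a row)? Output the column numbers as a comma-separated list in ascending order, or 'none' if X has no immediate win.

col 0: drop X → no win
col 1: drop X → no win
col 2: drop X → no win
col 3: drop X → no win
col 4: drop X → WIN!
col 5: drop X → no win
col 6: drop X → no win

Answer: 4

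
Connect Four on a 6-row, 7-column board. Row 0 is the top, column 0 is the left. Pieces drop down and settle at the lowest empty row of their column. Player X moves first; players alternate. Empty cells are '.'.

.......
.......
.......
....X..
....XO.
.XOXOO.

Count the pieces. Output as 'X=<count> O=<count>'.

X=4 O=4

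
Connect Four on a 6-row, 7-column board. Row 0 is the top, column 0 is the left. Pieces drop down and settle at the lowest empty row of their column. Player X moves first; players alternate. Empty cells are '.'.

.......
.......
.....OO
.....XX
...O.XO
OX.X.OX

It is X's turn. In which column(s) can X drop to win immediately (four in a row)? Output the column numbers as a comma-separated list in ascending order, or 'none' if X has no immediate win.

Answer: none

Derivation:
col 0: drop X → no win
col 1: drop X → no win
col 2: drop X → no win
col 3: drop X → no win
col 4: drop X → no win
col 5: drop X → no win
col 6: drop X → no win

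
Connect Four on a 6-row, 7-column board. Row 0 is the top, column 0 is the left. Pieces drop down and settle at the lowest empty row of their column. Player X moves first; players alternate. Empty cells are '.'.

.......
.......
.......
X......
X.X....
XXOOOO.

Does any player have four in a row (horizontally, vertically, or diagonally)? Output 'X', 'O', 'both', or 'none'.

O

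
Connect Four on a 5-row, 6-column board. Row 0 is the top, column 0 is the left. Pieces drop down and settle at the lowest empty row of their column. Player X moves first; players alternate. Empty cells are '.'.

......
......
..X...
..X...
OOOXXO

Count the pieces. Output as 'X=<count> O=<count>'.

X=4 O=4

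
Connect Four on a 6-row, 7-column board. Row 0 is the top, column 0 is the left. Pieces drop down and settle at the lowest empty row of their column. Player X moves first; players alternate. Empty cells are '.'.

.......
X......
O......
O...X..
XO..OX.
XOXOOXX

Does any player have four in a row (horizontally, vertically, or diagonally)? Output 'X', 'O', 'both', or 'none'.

none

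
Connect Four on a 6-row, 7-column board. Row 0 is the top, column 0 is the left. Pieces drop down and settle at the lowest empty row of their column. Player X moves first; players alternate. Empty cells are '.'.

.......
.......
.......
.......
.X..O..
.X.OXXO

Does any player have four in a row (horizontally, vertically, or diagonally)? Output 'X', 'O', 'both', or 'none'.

none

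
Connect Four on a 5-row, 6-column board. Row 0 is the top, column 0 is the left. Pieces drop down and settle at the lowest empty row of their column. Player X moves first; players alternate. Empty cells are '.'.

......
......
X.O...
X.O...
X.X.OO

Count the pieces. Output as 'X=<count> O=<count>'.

X=4 O=4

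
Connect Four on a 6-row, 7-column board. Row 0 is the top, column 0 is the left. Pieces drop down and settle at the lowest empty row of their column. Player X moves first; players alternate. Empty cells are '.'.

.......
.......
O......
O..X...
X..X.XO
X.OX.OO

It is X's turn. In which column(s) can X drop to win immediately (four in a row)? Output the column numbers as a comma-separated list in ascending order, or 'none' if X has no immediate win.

Answer: 3

Derivation:
col 0: drop X → no win
col 1: drop X → no win
col 2: drop X → no win
col 3: drop X → WIN!
col 4: drop X → no win
col 5: drop X → no win
col 6: drop X → no win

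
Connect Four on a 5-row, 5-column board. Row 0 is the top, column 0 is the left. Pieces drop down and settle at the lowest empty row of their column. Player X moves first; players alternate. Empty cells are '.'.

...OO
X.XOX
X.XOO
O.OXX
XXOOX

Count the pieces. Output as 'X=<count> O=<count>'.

X=10 O=9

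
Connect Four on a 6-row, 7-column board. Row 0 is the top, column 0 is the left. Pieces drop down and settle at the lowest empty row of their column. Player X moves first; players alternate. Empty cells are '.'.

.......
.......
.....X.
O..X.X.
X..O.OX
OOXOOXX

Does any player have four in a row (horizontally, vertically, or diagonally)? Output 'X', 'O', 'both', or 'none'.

none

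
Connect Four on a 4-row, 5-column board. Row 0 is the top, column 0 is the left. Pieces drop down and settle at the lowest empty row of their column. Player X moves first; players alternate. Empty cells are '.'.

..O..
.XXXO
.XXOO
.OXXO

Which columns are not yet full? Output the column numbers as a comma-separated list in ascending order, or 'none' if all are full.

Answer: 0,1,3,4

Derivation:
col 0: top cell = '.' → open
col 1: top cell = '.' → open
col 2: top cell = 'O' → FULL
col 3: top cell = '.' → open
col 4: top cell = '.' → open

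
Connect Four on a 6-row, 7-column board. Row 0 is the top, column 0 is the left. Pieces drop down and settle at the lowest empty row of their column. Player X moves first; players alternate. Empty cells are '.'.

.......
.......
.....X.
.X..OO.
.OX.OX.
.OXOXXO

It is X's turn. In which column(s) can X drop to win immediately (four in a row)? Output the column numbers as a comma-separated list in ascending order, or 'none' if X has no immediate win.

col 0: drop X → no win
col 1: drop X → no win
col 2: drop X → no win
col 3: drop X → no win
col 4: drop X → no win
col 5: drop X → no win
col 6: drop X → no win

Answer: none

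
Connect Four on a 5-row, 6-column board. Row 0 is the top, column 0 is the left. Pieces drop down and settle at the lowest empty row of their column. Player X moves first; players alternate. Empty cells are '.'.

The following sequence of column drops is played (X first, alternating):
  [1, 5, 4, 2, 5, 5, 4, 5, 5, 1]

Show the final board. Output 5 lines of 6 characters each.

Move 1: X drops in col 1, lands at row 4
Move 2: O drops in col 5, lands at row 4
Move 3: X drops in col 4, lands at row 4
Move 4: O drops in col 2, lands at row 4
Move 5: X drops in col 5, lands at row 3
Move 6: O drops in col 5, lands at row 2
Move 7: X drops in col 4, lands at row 3
Move 8: O drops in col 5, lands at row 1
Move 9: X drops in col 5, lands at row 0
Move 10: O drops in col 1, lands at row 3

Answer: .....X
.....O
.....O
.O..XX
.XO.XO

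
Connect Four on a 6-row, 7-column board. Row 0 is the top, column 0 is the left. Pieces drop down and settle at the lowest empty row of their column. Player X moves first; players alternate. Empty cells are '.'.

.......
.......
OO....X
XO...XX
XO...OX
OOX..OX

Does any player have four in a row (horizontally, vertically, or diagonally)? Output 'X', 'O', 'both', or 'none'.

both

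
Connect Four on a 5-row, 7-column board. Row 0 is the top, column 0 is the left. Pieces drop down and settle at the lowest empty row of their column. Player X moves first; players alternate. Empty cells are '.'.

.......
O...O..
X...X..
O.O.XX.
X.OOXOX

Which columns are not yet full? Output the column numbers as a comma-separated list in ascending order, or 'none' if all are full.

Answer: 0,1,2,3,4,5,6

Derivation:
col 0: top cell = '.' → open
col 1: top cell = '.' → open
col 2: top cell = '.' → open
col 3: top cell = '.' → open
col 4: top cell = '.' → open
col 5: top cell = '.' → open
col 6: top cell = '.' → open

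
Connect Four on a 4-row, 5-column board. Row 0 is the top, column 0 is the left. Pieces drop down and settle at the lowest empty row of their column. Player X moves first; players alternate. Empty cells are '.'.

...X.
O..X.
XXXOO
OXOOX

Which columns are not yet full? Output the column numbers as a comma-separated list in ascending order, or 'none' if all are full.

Answer: 0,1,2,4

Derivation:
col 0: top cell = '.' → open
col 1: top cell = '.' → open
col 2: top cell = '.' → open
col 3: top cell = 'X' → FULL
col 4: top cell = '.' → open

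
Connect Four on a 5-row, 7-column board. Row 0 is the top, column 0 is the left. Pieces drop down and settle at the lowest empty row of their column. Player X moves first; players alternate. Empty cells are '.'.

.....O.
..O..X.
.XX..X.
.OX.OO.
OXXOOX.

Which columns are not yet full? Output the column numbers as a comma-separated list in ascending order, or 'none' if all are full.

col 0: top cell = '.' → open
col 1: top cell = '.' → open
col 2: top cell = '.' → open
col 3: top cell = '.' → open
col 4: top cell = '.' → open
col 5: top cell = 'O' → FULL
col 6: top cell = '.' → open

Answer: 0,1,2,3,4,6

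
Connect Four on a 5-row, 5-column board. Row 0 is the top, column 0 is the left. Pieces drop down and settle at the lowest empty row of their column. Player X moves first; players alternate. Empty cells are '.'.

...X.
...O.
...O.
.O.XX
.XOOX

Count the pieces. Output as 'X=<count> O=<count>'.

X=5 O=5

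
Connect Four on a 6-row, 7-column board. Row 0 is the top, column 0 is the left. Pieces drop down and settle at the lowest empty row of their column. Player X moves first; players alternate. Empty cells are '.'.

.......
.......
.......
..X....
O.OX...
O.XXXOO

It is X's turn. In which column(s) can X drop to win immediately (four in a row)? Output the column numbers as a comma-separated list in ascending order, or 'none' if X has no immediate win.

col 0: drop X → no win
col 1: drop X → WIN!
col 2: drop X → no win
col 3: drop X → no win
col 4: drop X → no win
col 5: drop X → no win
col 6: drop X → no win

Answer: 1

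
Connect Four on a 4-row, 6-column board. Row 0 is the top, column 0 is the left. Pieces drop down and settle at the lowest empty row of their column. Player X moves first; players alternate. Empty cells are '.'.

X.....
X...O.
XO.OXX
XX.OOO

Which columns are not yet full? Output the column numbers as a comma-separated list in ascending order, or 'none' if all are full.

Answer: 1,2,3,4,5

Derivation:
col 0: top cell = 'X' → FULL
col 1: top cell = '.' → open
col 2: top cell = '.' → open
col 3: top cell = '.' → open
col 4: top cell = '.' → open
col 5: top cell = '.' → open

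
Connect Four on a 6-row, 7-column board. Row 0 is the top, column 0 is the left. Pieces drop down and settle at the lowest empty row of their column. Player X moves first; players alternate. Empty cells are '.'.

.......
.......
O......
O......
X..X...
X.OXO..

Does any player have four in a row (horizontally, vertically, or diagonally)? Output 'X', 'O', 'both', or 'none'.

none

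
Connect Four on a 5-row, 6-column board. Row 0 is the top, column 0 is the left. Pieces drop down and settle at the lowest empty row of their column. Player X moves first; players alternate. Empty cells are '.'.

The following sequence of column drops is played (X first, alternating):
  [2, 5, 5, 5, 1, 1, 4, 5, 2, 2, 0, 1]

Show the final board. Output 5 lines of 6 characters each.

Answer: ......
.....O
.OO..O
.OX..X
XXX.XO

Derivation:
Move 1: X drops in col 2, lands at row 4
Move 2: O drops in col 5, lands at row 4
Move 3: X drops in col 5, lands at row 3
Move 4: O drops in col 5, lands at row 2
Move 5: X drops in col 1, lands at row 4
Move 6: O drops in col 1, lands at row 3
Move 7: X drops in col 4, lands at row 4
Move 8: O drops in col 5, lands at row 1
Move 9: X drops in col 2, lands at row 3
Move 10: O drops in col 2, lands at row 2
Move 11: X drops in col 0, lands at row 4
Move 12: O drops in col 1, lands at row 2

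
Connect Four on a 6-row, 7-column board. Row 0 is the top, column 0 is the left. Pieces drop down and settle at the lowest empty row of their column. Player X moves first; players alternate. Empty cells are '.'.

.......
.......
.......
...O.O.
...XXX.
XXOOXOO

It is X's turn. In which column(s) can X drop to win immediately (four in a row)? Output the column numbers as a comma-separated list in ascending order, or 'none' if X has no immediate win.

Answer: 2,6

Derivation:
col 0: drop X → no win
col 1: drop X → no win
col 2: drop X → WIN!
col 3: drop X → no win
col 4: drop X → no win
col 5: drop X → no win
col 6: drop X → WIN!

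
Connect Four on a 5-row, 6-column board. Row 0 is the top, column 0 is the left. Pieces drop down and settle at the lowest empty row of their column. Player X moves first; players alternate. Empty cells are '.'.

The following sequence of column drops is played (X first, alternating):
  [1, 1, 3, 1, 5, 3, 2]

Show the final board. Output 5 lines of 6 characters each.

Answer: ......
......
.O....
.O.O..
.XXX.X

Derivation:
Move 1: X drops in col 1, lands at row 4
Move 2: O drops in col 1, lands at row 3
Move 3: X drops in col 3, lands at row 4
Move 4: O drops in col 1, lands at row 2
Move 5: X drops in col 5, lands at row 4
Move 6: O drops in col 3, lands at row 3
Move 7: X drops in col 2, lands at row 4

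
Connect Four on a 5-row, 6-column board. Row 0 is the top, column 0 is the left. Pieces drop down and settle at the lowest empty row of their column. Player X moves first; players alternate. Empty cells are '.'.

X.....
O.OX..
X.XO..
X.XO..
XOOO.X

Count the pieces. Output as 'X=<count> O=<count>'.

X=8 O=7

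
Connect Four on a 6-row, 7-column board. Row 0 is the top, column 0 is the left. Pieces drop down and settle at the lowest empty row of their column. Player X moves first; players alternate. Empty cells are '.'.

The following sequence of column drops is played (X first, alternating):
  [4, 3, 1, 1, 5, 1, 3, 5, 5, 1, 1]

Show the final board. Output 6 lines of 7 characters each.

Answer: .......
.X.....
.O.....
.O...X.
.O.X.O.
.X.OXX.

Derivation:
Move 1: X drops in col 4, lands at row 5
Move 2: O drops in col 3, lands at row 5
Move 3: X drops in col 1, lands at row 5
Move 4: O drops in col 1, lands at row 4
Move 5: X drops in col 5, lands at row 5
Move 6: O drops in col 1, lands at row 3
Move 7: X drops in col 3, lands at row 4
Move 8: O drops in col 5, lands at row 4
Move 9: X drops in col 5, lands at row 3
Move 10: O drops in col 1, lands at row 2
Move 11: X drops in col 1, lands at row 1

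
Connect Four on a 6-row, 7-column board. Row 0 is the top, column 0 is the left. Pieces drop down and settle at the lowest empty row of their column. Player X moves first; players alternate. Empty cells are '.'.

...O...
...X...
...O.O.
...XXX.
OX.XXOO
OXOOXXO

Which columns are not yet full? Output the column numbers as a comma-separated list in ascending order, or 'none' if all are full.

col 0: top cell = '.' → open
col 1: top cell = '.' → open
col 2: top cell = '.' → open
col 3: top cell = 'O' → FULL
col 4: top cell = '.' → open
col 5: top cell = '.' → open
col 6: top cell = '.' → open

Answer: 0,1,2,4,5,6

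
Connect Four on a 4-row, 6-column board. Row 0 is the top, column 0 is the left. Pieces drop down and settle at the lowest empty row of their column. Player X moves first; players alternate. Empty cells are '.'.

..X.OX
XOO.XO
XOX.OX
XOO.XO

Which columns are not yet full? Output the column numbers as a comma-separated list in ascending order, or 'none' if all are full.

Answer: 0,1,3

Derivation:
col 0: top cell = '.' → open
col 1: top cell = '.' → open
col 2: top cell = 'X' → FULL
col 3: top cell = '.' → open
col 4: top cell = 'O' → FULL
col 5: top cell = 'X' → FULL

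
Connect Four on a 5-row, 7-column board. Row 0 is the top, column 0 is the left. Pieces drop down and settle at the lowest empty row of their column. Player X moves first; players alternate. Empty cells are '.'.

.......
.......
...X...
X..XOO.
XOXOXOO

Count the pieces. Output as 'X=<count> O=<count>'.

X=6 O=6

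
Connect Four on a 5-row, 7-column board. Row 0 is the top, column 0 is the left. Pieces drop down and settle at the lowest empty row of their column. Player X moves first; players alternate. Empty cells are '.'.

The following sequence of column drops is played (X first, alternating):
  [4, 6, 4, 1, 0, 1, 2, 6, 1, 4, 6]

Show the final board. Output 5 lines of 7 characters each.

Answer: .......
.......
.X..O.X
.O..X.O
XOX.X.O

Derivation:
Move 1: X drops in col 4, lands at row 4
Move 2: O drops in col 6, lands at row 4
Move 3: X drops in col 4, lands at row 3
Move 4: O drops in col 1, lands at row 4
Move 5: X drops in col 0, lands at row 4
Move 6: O drops in col 1, lands at row 3
Move 7: X drops in col 2, lands at row 4
Move 8: O drops in col 6, lands at row 3
Move 9: X drops in col 1, lands at row 2
Move 10: O drops in col 4, lands at row 2
Move 11: X drops in col 6, lands at row 2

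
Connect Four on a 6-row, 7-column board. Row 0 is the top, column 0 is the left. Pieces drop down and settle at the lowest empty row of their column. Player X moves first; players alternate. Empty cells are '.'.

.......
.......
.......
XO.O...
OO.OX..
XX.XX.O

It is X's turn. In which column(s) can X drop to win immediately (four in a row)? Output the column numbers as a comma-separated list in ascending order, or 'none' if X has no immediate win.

Answer: 2

Derivation:
col 0: drop X → no win
col 1: drop X → no win
col 2: drop X → WIN!
col 3: drop X → no win
col 4: drop X → no win
col 5: drop X → no win
col 6: drop X → no win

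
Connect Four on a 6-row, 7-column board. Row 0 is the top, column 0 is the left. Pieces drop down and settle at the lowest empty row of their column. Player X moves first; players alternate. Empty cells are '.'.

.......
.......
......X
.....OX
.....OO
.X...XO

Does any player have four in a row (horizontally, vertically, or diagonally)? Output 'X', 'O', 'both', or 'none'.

none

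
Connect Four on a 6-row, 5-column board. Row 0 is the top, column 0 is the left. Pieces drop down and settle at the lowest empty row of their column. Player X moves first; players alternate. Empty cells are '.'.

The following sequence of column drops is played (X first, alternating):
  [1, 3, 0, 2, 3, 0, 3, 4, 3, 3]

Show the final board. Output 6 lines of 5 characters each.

Answer: .....
...O.
...X.
...X.
O..X.
XXOOO

Derivation:
Move 1: X drops in col 1, lands at row 5
Move 2: O drops in col 3, lands at row 5
Move 3: X drops in col 0, lands at row 5
Move 4: O drops in col 2, lands at row 5
Move 5: X drops in col 3, lands at row 4
Move 6: O drops in col 0, lands at row 4
Move 7: X drops in col 3, lands at row 3
Move 8: O drops in col 4, lands at row 5
Move 9: X drops in col 3, lands at row 2
Move 10: O drops in col 3, lands at row 1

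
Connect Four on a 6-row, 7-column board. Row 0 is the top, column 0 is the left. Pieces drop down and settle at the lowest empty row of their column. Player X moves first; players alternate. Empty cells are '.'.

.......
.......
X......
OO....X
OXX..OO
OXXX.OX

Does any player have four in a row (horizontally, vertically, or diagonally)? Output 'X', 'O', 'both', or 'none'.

none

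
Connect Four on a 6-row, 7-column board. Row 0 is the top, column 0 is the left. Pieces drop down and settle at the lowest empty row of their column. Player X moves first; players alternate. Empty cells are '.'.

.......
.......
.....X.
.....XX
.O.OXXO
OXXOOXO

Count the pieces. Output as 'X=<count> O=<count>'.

X=8 O=7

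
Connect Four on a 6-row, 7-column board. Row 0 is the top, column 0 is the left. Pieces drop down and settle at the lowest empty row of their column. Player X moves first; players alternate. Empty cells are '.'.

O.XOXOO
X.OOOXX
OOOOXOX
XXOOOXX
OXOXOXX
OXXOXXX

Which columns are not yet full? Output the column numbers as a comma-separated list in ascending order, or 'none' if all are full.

Answer: 1

Derivation:
col 0: top cell = 'O' → FULL
col 1: top cell = '.' → open
col 2: top cell = 'X' → FULL
col 3: top cell = 'O' → FULL
col 4: top cell = 'X' → FULL
col 5: top cell = 'O' → FULL
col 6: top cell = 'O' → FULL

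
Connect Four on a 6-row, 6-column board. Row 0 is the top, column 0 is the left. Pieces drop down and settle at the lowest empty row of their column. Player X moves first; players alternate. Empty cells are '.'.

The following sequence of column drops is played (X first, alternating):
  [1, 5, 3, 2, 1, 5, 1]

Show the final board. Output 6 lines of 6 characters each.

Answer: ......
......
......
.X....
.X...O
.XOX.O

Derivation:
Move 1: X drops in col 1, lands at row 5
Move 2: O drops in col 5, lands at row 5
Move 3: X drops in col 3, lands at row 5
Move 4: O drops in col 2, lands at row 5
Move 5: X drops in col 1, lands at row 4
Move 6: O drops in col 5, lands at row 4
Move 7: X drops in col 1, lands at row 3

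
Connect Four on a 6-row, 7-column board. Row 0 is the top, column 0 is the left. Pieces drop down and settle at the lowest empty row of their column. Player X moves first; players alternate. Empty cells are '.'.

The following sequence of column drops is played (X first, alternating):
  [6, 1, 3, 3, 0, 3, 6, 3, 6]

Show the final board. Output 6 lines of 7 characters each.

Move 1: X drops in col 6, lands at row 5
Move 2: O drops in col 1, lands at row 5
Move 3: X drops in col 3, lands at row 5
Move 4: O drops in col 3, lands at row 4
Move 5: X drops in col 0, lands at row 5
Move 6: O drops in col 3, lands at row 3
Move 7: X drops in col 6, lands at row 4
Move 8: O drops in col 3, lands at row 2
Move 9: X drops in col 6, lands at row 3

Answer: .......
.......
...O...
...O..X
...O..X
XO.X..X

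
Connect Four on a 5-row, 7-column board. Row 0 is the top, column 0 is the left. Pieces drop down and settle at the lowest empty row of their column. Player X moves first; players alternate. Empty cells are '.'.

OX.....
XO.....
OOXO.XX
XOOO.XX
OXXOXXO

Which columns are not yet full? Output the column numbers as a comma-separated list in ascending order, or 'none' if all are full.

Answer: 2,3,4,5,6

Derivation:
col 0: top cell = 'O' → FULL
col 1: top cell = 'X' → FULL
col 2: top cell = '.' → open
col 3: top cell = '.' → open
col 4: top cell = '.' → open
col 5: top cell = '.' → open
col 6: top cell = '.' → open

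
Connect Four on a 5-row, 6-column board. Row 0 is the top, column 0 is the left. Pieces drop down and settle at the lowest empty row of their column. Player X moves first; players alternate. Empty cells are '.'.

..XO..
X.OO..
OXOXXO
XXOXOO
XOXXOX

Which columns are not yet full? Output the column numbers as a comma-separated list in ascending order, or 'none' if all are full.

col 0: top cell = '.' → open
col 1: top cell = '.' → open
col 2: top cell = 'X' → FULL
col 3: top cell = 'O' → FULL
col 4: top cell = '.' → open
col 5: top cell = '.' → open

Answer: 0,1,4,5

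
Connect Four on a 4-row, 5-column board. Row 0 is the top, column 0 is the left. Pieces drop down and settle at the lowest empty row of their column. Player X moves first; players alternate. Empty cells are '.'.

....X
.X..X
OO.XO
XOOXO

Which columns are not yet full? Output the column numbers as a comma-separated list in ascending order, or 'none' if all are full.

col 0: top cell = '.' → open
col 1: top cell = '.' → open
col 2: top cell = '.' → open
col 3: top cell = '.' → open
col 4: top cell = 'X' → FULL

Answer: 0,1,2,3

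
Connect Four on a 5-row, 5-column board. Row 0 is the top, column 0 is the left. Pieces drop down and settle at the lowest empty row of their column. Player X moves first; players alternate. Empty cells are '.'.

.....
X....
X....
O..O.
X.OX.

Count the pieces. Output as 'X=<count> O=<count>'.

X=4 O=3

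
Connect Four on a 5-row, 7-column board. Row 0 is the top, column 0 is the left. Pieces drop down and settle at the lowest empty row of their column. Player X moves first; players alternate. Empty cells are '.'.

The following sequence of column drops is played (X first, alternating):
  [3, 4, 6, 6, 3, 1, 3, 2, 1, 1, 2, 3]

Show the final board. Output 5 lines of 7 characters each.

Move 1: X drops in col 3, lands at row 4
Move 2: O drops in col 4, lands at row 4
Move 3: X drops in col 6, lands at row 4
Move 4: O drops in col 6, lands at row 3
Move 5: X drops in col 3, lands at row 3
Move 6: O drops in col 1, lands at row 4
Move 7: X drops in col 3, lands at row 2
Move 8: O drops in col 2, lands at row 4
Move 9: X drops in col 1, lands at row 3
Move 10: O drops in col 1, lands at row 2
Move 11: X drops in col 2, lands at row 3
Move 12: O drops in col 3, lands at row 1

Answer: .......
...O...
.O.X...
.XXX..O
.OOXO.X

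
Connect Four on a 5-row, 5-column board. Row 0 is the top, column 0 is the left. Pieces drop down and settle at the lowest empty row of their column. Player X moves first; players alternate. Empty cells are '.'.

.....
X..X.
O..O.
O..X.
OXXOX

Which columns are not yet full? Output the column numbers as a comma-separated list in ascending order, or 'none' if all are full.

col 0: top cell = '.' → open
col 1: top cell = '.' → open
col 2: top cell = '.' → open
col 3: top cell = '.' → open
col 4: top cell = '.' → open

Answer: 0,1,2,3,4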